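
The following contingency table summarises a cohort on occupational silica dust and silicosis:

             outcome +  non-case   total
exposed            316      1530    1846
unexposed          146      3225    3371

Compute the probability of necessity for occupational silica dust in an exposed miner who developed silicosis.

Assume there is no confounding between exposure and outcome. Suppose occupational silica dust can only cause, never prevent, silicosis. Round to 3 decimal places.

PN ≈ 0.747

p₁ = P(outcome | exposed) = 316/1846 = 0.17118
p₀ = P(outcome | unexposed) = 146/3371 = 0.043311
Under exogeneity and monotonicity, PN = (p₁ − p₀) / p₁.
PN = (0.17118 − 0.043311) / 0.17118 = 0.12787 / 0.17118 ≈ 0.7470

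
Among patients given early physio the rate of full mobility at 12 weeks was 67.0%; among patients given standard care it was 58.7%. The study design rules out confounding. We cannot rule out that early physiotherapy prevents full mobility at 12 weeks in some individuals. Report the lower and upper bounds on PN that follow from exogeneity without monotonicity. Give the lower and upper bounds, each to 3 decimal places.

p₁ = 0.67, p₀ = 0.587.
Under exogeneity alone the bounds on PN are max{0,(p₁−p₀)/p₁} ≤ PN ≤ min{1,(1−p₀)/p₁}.
  lower = (p₁ − p₀)/p₁ = 0.083 / 0.67 ≈ 0.1239
  upper = min{1, (1 − p₀)/p₁} = 0.413 / 0.67 ≈ 0.6164

0.124 ≤ PN ≤ 0.616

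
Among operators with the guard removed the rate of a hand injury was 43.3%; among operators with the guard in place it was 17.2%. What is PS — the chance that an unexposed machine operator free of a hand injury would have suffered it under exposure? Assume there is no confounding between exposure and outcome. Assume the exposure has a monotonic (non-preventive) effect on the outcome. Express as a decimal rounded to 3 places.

p₁ = 0.433, p₀ = 0.172.
Under exogeneity and monotonicity, PS = (p₁ − p₀) / (1 − p₀).
PS = (0.433 − 0.172) / (1 − 0.172) = 0.261 / 0.828 ≈ 0.3152

PS ≈ 0.315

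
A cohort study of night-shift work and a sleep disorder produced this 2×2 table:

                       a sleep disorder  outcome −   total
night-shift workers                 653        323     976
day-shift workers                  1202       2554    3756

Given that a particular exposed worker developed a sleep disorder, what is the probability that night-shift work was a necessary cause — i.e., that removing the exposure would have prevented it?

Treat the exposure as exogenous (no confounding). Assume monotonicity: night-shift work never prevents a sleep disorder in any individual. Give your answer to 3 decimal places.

p₁ = P(outcome | exposed) = 653/976 = 0.66906
p₀ = P(outcome | unexposed) = 1202/3756 = 0.32002
Under exogeneity and monotonicity, PN = (p₁ − p₀) / p₁.
PN = (0.66906 − 0.32002) / 0.66906 = 0.34904 / 0.66906 ≈ 0.5217

PN ≈ 0.522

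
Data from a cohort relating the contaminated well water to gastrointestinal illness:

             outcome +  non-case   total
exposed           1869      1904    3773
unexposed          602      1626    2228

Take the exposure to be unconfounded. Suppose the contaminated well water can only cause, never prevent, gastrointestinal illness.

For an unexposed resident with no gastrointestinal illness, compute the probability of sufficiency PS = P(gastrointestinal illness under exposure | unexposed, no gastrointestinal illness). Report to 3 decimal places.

PS ≈ 0.309

p₁ = P(outcome | exposed) = 1869/3773 = 0.49536
p₀ = P(outcome | unexposed) = 602/2228 = 0.2702
Under exogeneity and monotonicity, PS = (p₁ − p₀)/(1 − p₀).
PS = (0.49536 − 0.2702) / 0.7298 ≈ 0.3085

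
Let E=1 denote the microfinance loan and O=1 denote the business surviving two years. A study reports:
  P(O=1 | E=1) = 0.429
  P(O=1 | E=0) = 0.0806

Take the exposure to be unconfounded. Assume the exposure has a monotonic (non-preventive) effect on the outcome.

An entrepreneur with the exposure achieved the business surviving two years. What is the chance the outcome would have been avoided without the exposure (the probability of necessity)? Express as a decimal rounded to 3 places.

PN ≈ 0.812

Let p₁ = 0.429, p₀ = 0.0806.
Under exogeneity and monotonicity, PN = (p₁ − p₀) / p₁.
PN = (0.429 − 0.0806) / 0.429 = 0.3484 / 0.429 ≈ 0.8121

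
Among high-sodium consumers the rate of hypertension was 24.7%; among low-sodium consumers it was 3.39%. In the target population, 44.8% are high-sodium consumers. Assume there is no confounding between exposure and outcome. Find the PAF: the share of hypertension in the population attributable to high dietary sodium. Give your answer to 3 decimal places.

PAF ≈ 0.738

p₁ = 0.247, p₀ = 0.0339.
Overall risk P(Y=1) = π·p₁ + (1−π)·p₀ = 0.448×0.247 + 0.552×0.0339 = 0.12937.
Under exogeneity, PAF = [P(Y=1) − p₀] / P(Y=1).
PAF = (0.12937 − 0.0339) / 0.12937 ≈ 0.7380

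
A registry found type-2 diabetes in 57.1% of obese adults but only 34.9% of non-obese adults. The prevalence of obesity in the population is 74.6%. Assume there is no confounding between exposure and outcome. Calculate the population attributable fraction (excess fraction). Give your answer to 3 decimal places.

p₁ = 0.571, p₀ = 0.349.
Overall risk P(Y=1) = π·p₁ + (1−π)·p₀ = 0.746×0.571 + 0.254×0.349 = 0.51461.
Under exogeneity, PAF = [P(Y=1) − p₀] / P(Y=1).
PAF = (0.51461 − 0.349) / 0.51461 ≈ 0.3218

PAF ≈ 0.322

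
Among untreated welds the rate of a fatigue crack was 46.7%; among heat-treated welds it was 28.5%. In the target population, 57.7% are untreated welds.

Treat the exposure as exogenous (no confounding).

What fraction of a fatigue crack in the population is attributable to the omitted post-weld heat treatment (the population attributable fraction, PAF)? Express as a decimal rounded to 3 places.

p₁ = 0.467, p₀ = 0.285.
Overall risk P(Y=1) = π·p₁ + (1−π)·p₀ = 0.577×0.467 + 0.423×0.285 = 0.39001.
Under exogeneity, PAF = [P(Y=1) − p₀] / P(Y=1).
PAF = (0.39001 − 0.285) / 0.39001 ≈ 0.2693

PAF ≈ 0.269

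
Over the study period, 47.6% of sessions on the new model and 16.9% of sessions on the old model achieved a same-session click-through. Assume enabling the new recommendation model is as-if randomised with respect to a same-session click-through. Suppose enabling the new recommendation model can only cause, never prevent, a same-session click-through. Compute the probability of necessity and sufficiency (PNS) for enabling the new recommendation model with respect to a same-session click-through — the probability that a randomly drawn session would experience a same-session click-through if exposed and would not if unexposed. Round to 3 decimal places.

PNS ≈ 0.307

p₁ = 0.476, p₀ = 0.169.
Under exogeneity and monotonicity, PNS = p₁ − p₀.
PNS = 0.476 − 0.169 = 0.307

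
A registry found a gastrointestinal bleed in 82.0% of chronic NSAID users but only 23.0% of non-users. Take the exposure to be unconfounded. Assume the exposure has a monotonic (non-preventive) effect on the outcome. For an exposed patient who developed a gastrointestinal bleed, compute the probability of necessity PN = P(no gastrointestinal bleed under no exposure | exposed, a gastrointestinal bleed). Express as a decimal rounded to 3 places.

PN ≈ 0.720

p₁ = 0.82, p₀ = 0.23.
Under exogeneity and monotonicity, PN = (p₁ − p₀) / p₁.
PN = (0.82 − 0.23) / 0.82 = 0.59 / 0.82 ≈ 0.7195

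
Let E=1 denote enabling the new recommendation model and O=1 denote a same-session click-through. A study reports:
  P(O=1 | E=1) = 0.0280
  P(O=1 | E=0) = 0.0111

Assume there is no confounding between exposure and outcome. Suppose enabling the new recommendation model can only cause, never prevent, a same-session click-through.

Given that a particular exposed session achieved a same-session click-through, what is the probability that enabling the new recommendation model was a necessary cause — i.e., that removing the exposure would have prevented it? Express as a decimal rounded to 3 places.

Let p₁ = 0.028, p₀ = 0.0111.
Under exogeneity and monotonicity, PN = (p₁ − p₀) / p₁.
PN = (0.028 − 0.0111) / 0.028 = 0.0169 / 0.028 ≈ 0.6036

PN ≈ 0.604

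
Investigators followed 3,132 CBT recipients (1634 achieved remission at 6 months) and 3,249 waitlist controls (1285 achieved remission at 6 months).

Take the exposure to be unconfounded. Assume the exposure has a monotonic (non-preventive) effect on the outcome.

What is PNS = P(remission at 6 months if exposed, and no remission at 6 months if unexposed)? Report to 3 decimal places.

p₁ = P(outcome | exposed) = 1634/3132 = 0.52171
p₀ = P(outcome | unexposed) = 1285/3249 = 0.39551
Under exogeneity and monotonicity, PNS = p₁ − p₀.
PNS = 0.52171 − 0.39551 = 0.12621

PNS ≈ 0.126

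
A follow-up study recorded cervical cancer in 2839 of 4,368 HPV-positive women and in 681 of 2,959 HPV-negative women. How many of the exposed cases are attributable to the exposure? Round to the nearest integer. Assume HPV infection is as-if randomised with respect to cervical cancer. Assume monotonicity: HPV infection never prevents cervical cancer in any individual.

about 1834 cases

p₁ = P(outcome | exposed) = 2839/4368 = 0.64995
p₀ = P(outcome | unexposed) = 681/2959 = 0.23015
PN = (p₁ − p₀)/p₁ = (0.64995 − 0.23015) / 0.64995 ≈ 0.64591.
Attributable cases ≈ PN × (exposed cases) = 0.64591 × 2839 ≈ 1833.73.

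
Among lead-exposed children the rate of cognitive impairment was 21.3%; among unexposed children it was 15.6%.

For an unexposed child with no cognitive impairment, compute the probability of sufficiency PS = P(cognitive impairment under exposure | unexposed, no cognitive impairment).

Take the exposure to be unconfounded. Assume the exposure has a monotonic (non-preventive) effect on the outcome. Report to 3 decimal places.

p₁ = 0.213, p₀ = 0.156.
Under exogeneity and monotonicity, PS = (p₁ − p₀) / (1 − p₀).
PS = (0.213 − 0.156) / (1 − 0.156) = 0.057 / 0.844 ≈ 0.0675

PS ≈ 0.068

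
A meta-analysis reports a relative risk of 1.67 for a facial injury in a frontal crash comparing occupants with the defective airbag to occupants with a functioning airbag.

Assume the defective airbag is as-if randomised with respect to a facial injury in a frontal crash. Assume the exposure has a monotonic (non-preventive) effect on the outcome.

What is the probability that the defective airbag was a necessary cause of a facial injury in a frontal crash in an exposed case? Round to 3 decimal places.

Under exogeneity and monotonicity, PN = (RR − 1) / RR = 1 − 1/RR.
PN = (1.67 − 1) / 1.67 = 0.67 / 1.67 ≈ 0.4012

PN ≈ 0.401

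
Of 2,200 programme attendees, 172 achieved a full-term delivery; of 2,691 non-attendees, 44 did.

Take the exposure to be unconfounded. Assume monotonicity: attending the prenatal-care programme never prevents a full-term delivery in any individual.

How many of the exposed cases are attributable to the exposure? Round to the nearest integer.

p₁ = P(outcome | exposed) = 172/2200 = 0.078182
p₀ = P(outcome | unexposed) = 44/2691 = 0.016351
PN = (p₁ − p₀)/p₁ = (0.078182 − 0.016351) / 0.078182 ≈ 0.79086.
Attributable cases ≈ PN × (exposed cases) = 0.79086 × 172 ≈ 136.03.

about 136 cases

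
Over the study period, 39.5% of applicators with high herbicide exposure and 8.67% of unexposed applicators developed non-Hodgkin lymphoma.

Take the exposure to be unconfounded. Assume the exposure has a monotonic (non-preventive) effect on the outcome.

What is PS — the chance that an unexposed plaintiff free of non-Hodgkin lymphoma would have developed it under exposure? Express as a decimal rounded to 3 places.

p₁ = 0.395, p₀ = 0.0867.
Under exogeneity and monotonicity, PS = (p₁ − p₀) / (1 − p₀).
PS = (0.395 − 0.0867) / (1 − 0.0867) = 0.3083 / 0.9133 ≈ 0.3376

PS ≈ 0.338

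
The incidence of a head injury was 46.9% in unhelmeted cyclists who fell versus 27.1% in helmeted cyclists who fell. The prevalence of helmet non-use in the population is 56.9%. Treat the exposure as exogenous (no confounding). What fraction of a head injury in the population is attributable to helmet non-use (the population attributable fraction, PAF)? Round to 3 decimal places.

p₁ = 0.469, p₀ = 0.271.
Overall risk P(Y=1) = π·p₁ + (1−π)·p₀ = 0.569×0.469 + 0.431×0.271 = 0.38366.
Under exogeneity, PAF = [P(Y=1) − p₀] / P(Y=1).
PAF = (0.38366 − 0.271) / 0.38366 ≈ 0.2936

PAF ≈ 0.294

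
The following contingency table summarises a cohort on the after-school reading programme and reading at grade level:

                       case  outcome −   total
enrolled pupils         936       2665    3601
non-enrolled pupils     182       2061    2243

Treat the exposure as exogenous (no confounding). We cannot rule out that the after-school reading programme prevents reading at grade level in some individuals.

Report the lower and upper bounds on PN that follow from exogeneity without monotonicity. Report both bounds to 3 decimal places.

p₁ = P(outcome | exposed) = 936/3601 = 0.25993
p₀ = P(outcome | unexposed) = 182/2243 = 0.081141
Under exogeneity alone the bounds on PN are max{0,(p₁−p₀)/p₁} ≤ PN ≤ min{1,(1−p₀)/p₁}.
  lower = (p₁ − p₀)/p₁ = 0.17879 / 0.25993 ≈ 0.6878
  upper = min{1, (1 − p₀)/p₁} = 0.91886 / 0.25993 ≈ 3.5351 → capped at 1

0.688 ≤ PN ≤ 1.000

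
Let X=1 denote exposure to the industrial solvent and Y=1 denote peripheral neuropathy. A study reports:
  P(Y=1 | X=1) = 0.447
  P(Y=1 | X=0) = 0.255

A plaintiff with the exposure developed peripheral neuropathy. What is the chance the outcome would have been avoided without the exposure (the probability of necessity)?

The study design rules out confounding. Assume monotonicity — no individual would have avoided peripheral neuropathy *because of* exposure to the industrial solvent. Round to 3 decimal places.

PN ≈ 0.430

Let p₁ = 0.447, p₀ = 0.255.
Under exogeneity and monotonicity, PN = (p₁ − p₀) / p₁.
PN = (0.447 − 0.255) / 0.447 = 0.192 / 0.447 ≈ 0.4295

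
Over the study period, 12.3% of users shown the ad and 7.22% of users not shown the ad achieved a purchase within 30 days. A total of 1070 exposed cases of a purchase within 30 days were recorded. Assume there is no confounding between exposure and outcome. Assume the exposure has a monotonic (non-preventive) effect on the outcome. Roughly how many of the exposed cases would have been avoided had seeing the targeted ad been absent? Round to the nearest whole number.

p₁ = 0.123, p₀ = 0.0722.
PN = (p₁ − p₀)/p₁ = (0.123 − 0.0722) / 0.123 ≈ 0.41301.
Attributable cases ≈ PN × (exposed cases) = 0.41301 × 1070 ≈ 441.92.

about 442 cases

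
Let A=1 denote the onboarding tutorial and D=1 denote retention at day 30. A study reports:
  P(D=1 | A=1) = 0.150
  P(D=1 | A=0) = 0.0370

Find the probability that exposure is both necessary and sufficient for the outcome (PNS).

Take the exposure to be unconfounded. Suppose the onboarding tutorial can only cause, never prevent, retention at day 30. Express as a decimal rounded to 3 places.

PNS ≈ 0.113

Let p₁ = 0.15, p₀ = 0.037.
Under exogeneity and monotonicity, PNS = p₁ − p₀.
PNS = 0.15 − 0.037 = 0.113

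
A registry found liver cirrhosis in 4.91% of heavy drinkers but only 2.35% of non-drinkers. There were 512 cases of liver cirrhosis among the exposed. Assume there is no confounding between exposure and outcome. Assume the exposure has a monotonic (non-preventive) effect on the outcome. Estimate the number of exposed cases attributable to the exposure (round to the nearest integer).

about 267 cases

p₁ = 0.0491, p₀ = 0.0235.
PN = (p₁ − p₀)/p₁ = (0.0491 − 0.0235) / 0.0491 ≈ 0.52138.
Attributable cases ≈ PN × (exposed cases) = 0.52138 × 512 ≈ 266.95.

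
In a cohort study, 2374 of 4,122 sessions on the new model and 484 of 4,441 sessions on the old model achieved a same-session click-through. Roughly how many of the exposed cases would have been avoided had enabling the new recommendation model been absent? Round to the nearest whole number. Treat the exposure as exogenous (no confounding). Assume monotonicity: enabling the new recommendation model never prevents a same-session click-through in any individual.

p₁ = P(outcome | exposed) = 2374/4122 = 0.57593
p₀ = P(outcome | unexposed) = 484/4441 = 0.10898
PN = (p₁ − p₀)/p₁ = (0.57593 − 0.10898) / 0.57593 ≈ 0.81077.
Attributable cases ≈ PN × (exposed cases) = 0.81077 × 2374 ≈ 1924.77.

about 1925 cases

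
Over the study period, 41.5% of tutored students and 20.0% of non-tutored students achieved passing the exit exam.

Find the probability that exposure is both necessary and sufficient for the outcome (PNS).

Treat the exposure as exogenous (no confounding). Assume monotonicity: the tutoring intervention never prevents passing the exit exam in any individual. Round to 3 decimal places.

p₁ = 0.415, p₀ = 0.2.
Under exogeneity and monotonicity, PNS = p₁ − p₀.
PNS = 0.415 − 0.2 = 0.215

PNS ≈ 0.215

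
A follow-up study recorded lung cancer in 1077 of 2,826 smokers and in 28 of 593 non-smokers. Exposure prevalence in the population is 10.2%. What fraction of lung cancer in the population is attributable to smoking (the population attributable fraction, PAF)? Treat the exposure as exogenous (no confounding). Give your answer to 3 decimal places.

p₁ = P(outcome | exposed) = 1077/2826 = 0.3811
p₀ = P(outcome | unexposed) = 28/593 = 0.047218
Overall risk P(Y=1) = π·p₁ + (1−π)·p₀ = 0.102×0.3811 + 0.898×0.047218 = 0.081274.
Under exogeneity, PAF = [P(Y=1) − p₀] / P(Y=1).
PAF = (0.081274 − 0.047218) / 0.081274 ≈ 0.4190

PAF ≈ 0.419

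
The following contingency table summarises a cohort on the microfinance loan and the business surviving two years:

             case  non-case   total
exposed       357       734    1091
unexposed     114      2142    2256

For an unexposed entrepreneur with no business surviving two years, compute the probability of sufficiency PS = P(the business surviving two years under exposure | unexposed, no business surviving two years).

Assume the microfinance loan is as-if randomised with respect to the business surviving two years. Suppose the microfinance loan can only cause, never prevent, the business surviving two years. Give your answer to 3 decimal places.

p₁ = P(outcome | exposed) = 357/1091 = 0.32722
p₀ = P(outcome | unexposed) = 114/2256 = 0.050532
Under exogeneity and monotonicity, PS = (p₁ − p₀)/(1 − p₀).
PS = (0.32722 − 0.050532) / 0.94947 ≈ 0.2914

PS ≈ 0.291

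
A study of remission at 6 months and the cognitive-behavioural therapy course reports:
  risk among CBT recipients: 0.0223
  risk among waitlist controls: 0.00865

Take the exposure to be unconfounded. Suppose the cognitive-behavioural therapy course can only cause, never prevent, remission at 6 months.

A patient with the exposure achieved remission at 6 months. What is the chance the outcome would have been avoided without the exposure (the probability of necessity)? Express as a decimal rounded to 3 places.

PN ≈ 0.612

Let p₁ = 0.0223, p₀ = 0.00865.
Under exogeneity and monotonicity, PN = (p₁ − p₀) / p₁.
PN = (0.0223 − 0.00865) / 0.0223 = 0.01365 / 0.0223 ≈ 0.6121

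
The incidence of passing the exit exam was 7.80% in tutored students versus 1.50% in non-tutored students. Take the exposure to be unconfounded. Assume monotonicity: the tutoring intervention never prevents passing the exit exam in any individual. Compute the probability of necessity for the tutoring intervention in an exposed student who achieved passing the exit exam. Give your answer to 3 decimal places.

p₁ = 0.078, p₀ = 0.015.
Under exogeneity and monotonicity, PN = (p₁ − p₀) / p₁.
PN = (0.078 − 0.015) / 0.078 = 0.063 / 0.078 ≈ 0.8077

PN ≈ 0.808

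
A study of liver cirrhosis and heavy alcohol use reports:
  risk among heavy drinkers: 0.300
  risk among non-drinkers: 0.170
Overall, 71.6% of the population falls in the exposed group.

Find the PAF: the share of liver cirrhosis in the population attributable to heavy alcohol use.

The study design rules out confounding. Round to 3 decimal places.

PAF ≈ 0.354

Let p₁ = 0.3, p₀ = 0.17.
Overall risk P(Y=1) = π·p₁ + (1−π)·p₀ = 0.716×0.3 + 0.284×0.17 = 0.26308.
Under exogeneity, PAF = [P(Y=1) − p₀] / P(Y=1).
PAF = (0.26308 − 0.17) / 0.26308 ≈ 0.3538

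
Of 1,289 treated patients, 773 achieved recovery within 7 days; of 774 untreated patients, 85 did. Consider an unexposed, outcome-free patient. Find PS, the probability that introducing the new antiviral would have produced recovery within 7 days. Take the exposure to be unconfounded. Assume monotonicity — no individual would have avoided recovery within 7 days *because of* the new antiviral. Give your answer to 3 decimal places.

PS ≈ 0.550

p₁ = P(outcome | exposed) = 773/1289 = 0.59969
p₀ = P(outcome | unexposed) = 85/774 = 0.10982
Under exogeneity and monotonicity, PS = (p₁ − p₀) / (1 − p₀).
PS = (0.59969 − 0.10982) / (1 − 0.10982) = 0.48987 / 0.89018 ≈ 0.5503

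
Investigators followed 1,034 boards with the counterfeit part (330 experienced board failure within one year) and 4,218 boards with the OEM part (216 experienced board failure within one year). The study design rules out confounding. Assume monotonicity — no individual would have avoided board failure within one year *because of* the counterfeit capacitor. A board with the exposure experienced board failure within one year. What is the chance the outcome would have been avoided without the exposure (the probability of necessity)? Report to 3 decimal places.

PN ≈ 0.840

p₁ = P(outcome | exposed) = 330/1034 = 0.31915
p₀ = P(outcome | unexposed) = 216/4218 = 0.051209
Under exogeneity and monotonicity, PN = (p₁ − p₀) / p₁.
PN = (0.31915 − 0.051209) / 0.31915 = 0.26794 / 0.31915 ≈ 0.8395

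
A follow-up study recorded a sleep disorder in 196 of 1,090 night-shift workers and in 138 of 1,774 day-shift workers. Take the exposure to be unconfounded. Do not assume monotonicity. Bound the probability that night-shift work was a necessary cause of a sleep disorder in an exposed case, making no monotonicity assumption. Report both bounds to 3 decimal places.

0.567 ≤ PN ≤ 1.000

p₁ = P(outcome | exposed) = 196/1090 = 0.17982
p₀ = P(outcome | unexposed) = 138/1774 = 0.07779
Under exogeneity alone the bounds on PN are max{0,(p₁−p₀)/p₁} ≤ PN ≤ min{1,(1−p₀)/p₁}.
  lower = (p₁ − p₀)/p₁ = 0.10203 / 0.17982 ≈ 0.5674
  upper = min{1, (1 − p₀)/p₁} = 0.92221 / 0.17982 ≈ 5.1286 → capped at 1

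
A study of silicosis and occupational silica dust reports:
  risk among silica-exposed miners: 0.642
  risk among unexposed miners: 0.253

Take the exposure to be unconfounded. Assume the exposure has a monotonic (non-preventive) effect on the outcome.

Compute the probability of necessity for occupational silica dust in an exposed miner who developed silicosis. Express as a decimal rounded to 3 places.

Let p₁ = 0.642, p₀ = 0.253.
Under exogeneity and monotonicity, PN = (p₁ − p₀) / p₁.
PN = (0.642 − 0.253) / 0.642 = 0.389 / 0.642 ≈ 0.6059

PN ≈ 0.606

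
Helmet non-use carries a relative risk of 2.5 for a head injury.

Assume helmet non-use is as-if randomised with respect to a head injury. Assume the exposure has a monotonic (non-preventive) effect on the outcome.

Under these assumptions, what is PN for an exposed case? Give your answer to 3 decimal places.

PN ≈ 0.600

Under exogeneity and monotonicity, PN = (RR − 1) / RR = 1 − 1/RR.
PN = (2.5 − 1) / 2.5 = 1.5 / 2.5 ≈ 0.6000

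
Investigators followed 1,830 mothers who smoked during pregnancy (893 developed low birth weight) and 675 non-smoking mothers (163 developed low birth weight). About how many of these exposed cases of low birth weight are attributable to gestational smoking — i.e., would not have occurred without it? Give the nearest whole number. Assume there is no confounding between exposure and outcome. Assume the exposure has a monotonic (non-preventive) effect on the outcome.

about 451 cases

p₁ = P(outcome | exposed) = 893/1830 = 0.48798
p₀ = P(outcome | unexposed) = 163/675 = 0.24148
PN = (p₁ − p₀)/p₁ = (0.48798 − 0.24148) / 0.48798 ≈ 0.50514.
Attributable cases ≈ PN × (exposed cases) = 0.50514 × 893 ≈ 451.09.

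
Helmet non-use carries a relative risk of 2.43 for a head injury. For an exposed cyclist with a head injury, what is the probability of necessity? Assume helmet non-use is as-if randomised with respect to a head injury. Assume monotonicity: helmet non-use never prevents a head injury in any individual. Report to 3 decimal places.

PN ≈ 0.588

Under exogeneity and monotonicity, PN = (RR − 1) / RR = 1 − 1/RR.
PN = (2.43 − 1) / 2.43 = 1.43 / 2.43 ≈ 0.5885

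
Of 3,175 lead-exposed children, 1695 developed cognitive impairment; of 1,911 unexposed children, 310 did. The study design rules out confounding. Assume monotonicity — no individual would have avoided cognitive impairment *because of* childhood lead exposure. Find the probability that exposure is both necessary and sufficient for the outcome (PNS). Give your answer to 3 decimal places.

p₁ = P(outcome | exposed) = 1695/3175 = 0.53386
p₀ = P(outcome | unexposed) = 310/1911 = 0.16222
Under exogeneity and monotonicity, PNS = p₁ − p₀.
PNS = 0.53386 − 0.16222 = 0.37164

PNS ≈ 0.372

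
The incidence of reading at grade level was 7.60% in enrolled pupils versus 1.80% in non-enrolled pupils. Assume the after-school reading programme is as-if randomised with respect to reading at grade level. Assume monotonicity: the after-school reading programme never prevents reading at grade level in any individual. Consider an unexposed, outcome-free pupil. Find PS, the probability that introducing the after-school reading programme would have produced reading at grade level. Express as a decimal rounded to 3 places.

PS ≈ 0.059

p₁ = 0.076, p₀ = 0.018.
Under exogeneity and monotonicity, PS = (p₁ − p₀) / (1 − p₀).
PS = (0.076 − 0.018) / (1 − 0.018) = 0.058 / 0.982 ≈ 0.0591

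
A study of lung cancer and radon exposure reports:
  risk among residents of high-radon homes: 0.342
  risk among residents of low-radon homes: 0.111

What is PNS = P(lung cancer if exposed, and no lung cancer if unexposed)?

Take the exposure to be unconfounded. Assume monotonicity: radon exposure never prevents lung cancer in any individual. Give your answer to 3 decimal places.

PNS ≈ 0.231

Let p₁ = 0.342, p₀ = 0.111.
Under exogeneity and monotonicity, PNS = p₁ − p₀.
PNS = 0.342 − 0.111 = 0.231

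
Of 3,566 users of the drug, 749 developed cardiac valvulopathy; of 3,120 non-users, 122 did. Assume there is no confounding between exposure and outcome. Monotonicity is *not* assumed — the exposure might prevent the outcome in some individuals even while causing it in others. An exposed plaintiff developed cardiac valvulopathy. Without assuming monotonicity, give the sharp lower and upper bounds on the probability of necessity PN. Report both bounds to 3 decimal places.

0.814 ≤ PN ≤ 1.000

p₁ = P(outcome | exposed) = 749/3566 = 0.21004
p₀ = P(outcome | unexposed) = 122/3120 = 0.039103
Under exogeneity alone the bounds on PN are max{0,(p₁−p₀)/p₁} ≤ PN ≤ min{1,(1−p₀)/p₁}.
  lower = (p₁ − p₀)/p₁ = 0.17094 / 0.21004 ≈ 0.8138
  upper = min{1, (1 − p₀)/p₁} = 0.9609 / 0.21004 ≈ 4.5748 → capped at 1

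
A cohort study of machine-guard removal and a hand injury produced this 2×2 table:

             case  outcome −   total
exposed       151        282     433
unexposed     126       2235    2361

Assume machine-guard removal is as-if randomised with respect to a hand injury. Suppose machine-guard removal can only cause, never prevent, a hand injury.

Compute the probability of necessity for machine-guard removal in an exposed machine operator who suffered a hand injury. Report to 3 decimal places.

p₁ = P(outcome | exposed) = 151/433 = 0.34873
p₀ = P(outcome | unexposed) = 126/2361 = 0.053367
Under exogeneity and monotonicity, PN = (p₁ − p₀)/p₁.
PN = (0.34873 − 0.053367) / 0.34873 ≈ 0.8470

PN ≈ 0.847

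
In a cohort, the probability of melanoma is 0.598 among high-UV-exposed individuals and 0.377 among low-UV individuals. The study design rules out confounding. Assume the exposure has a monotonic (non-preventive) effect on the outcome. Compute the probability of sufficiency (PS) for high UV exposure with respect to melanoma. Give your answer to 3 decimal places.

PS ≈ 0.355

Let p₁ = 0.598, p₀ = 0.377.
Under exogeneity and monotonicity, PS = (p₁ − p₀) / (1 − p₀).
PS = (0.598 − 0.377) / (1 − 0.377) = 0.221 / 0.623 ≈ 0.3547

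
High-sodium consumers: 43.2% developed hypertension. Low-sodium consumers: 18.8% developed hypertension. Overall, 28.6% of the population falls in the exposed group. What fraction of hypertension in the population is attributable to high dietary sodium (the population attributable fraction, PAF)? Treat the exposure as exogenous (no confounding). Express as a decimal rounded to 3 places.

p₁ = 0.432, p₀ = 0.188.
Overall risk P(Y=1) = π·p₁ + (1−π)·p₀ = 0.286×0.432 + 0.714×0.188 = 0.25778.
Under exogeneity, PAF = [P(Y=1) − p₀] / P(Y=1).
PAF = (0.25778 − 0.188) / 0.25778 ≈ 0.2707

PAF ≈ 0.271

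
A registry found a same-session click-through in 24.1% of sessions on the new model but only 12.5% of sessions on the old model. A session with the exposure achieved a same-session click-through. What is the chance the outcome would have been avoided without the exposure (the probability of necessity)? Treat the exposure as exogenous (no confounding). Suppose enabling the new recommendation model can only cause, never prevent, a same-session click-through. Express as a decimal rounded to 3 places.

p₁ = 0.241, p₀ = 0.125.
Under exogeneity and monotonicity, PN = (p₁ − p₀) / p₁.
PN = (0.241 − 0.125) / 0.241 = 0.116 / 0.241 ≈ 0.4813

PN ≈ 0.481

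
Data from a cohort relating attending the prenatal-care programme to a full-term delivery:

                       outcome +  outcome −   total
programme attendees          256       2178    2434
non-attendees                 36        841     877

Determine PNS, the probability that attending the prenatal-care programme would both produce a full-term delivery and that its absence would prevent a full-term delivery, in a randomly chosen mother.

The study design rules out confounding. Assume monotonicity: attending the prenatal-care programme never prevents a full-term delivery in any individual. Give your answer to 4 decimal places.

p₁ = P(outcome | exposed) = 256/2434 = 0.10518
p₀ = P(outcome | unexposed) = 36/877 = 0.041049
Under exogeneity and monotonicity, PNS = p₁ − p₀.
PNS = 0.10518 − 0.041049 = 0.064128

PNS ≈ 0.0641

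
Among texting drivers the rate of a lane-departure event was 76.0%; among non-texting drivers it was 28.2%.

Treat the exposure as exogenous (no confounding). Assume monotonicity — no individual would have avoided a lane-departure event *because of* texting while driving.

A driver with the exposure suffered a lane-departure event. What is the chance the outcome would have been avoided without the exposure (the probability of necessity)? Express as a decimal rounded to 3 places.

PN ≈ 0.629

p₁ = 0.76, p₀ = 0.282.
Under exogeneity and monotonicity, PN = (p₁ − p₀) / p₁.
PN = (0.76 − 0.282) / 0.76 = 0.478 / 0.76 ≈ 0.6289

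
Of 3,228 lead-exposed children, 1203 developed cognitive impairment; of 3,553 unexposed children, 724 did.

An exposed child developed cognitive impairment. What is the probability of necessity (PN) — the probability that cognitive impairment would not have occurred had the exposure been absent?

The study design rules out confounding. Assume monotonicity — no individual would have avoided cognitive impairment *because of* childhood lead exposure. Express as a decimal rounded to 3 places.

p₁ = P(outcome | exposed) = 1203/3228 = 0.37268
p₀ = P(outcome | unexposed) = 724/3553 = 0.20377
Under exogeneity and monotonicity, PN = (p₁ − p₀) / p₁.
PN = (0.37268 − 0.20377) / 0.37268 = 0.16891 / 0.37268 ≈ 0.4532

PN ≈ 0.453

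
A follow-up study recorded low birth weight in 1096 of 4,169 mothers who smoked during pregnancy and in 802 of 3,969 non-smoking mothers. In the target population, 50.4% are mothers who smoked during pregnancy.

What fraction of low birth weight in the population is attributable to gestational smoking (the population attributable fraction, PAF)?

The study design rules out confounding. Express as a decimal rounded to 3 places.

p₁ = P(outcome | exposed) = 1096/4169 = 0.26289
p₀ = P(outcome | unexposed) = 802/3969 = 0.20207
Overall risk P(Y=1) = π·p₁ + (1−π)·p₀ = 0.504×0.26289 + 0.496×0.20207 = 0.23272.
Under exogeneity, PAF = [P(Y=1) − p₀] / P(Y=1).
PAF = (0.23272 − 0.20207) / 0.23272 ≈ 0.1317

PAF ≈ 0.132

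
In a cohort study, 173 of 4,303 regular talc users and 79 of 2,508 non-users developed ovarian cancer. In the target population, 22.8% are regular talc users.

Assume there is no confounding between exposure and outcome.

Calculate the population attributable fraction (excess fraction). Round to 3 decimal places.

PAF ≈ 0.059

p₁ = P(outcome | exposed) = 173/4303 = 0.040205
p₀ = P(outcome | unexposed) = 79/2508 = 0.031499
Overall risk P(Y=1) = π·p₁ + (1−π)·p₀ = 0.228×0.040205 + 0.772×0.031499 = 0.033484.
Under exogeneity, PAF = [P(Y=1) − p₀] / P(Y=1).
PAF = (0.033484 − 0.031499) / 0.033484 ≈ 0.0593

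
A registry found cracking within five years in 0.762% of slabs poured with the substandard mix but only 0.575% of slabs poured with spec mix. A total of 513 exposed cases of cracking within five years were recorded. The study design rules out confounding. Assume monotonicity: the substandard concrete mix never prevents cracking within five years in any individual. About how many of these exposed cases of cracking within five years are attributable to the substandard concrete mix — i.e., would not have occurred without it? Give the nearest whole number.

about 126 cases

p₁ = 0.00762, p₀ = 0.00575.
PN = (p₁ − p₀)/p₁ = (0.00762 − 0.00575) / 0.00762 ≈ 0.24541.
Attributable cases ≈ PN × (exposed cases) = 0.24541 × 513 ≈ 125.89.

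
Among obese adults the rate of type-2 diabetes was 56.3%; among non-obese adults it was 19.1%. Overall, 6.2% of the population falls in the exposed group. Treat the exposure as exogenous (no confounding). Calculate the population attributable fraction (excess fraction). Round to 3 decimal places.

PAF ≈ 0.108

p₁ = 0.563, p₀ = 0.191.
Overall risk P(Y=1) = π·p₁ + (1−π)·p₀ = 0.062×0.563 + 0.938×0.191 = 0.21406.
Under exogeneity, PAF = [P(Y=1) − p₀] / P(Y=1).
PAF = (0.21406 − 0.191) / 0.21406 ≈ 0.1077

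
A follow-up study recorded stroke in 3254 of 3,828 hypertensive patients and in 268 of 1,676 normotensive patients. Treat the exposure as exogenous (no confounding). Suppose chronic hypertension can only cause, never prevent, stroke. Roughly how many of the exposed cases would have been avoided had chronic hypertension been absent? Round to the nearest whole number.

p₁ = P(outcome | exposed) = 3254/3828 = 0.85005
p₀ = P(outcome | unexposed) = 268/1676 = 0.1599
PN = (p₁ − p₀)/p₁ = (0.85005 − 0.1599) / 0.85005 ≈ 0.81189.
Attributable cases ≈ PN × (exposed cases) = 0.81189 × 3254 ≈ 2641.89.

about 2642 cases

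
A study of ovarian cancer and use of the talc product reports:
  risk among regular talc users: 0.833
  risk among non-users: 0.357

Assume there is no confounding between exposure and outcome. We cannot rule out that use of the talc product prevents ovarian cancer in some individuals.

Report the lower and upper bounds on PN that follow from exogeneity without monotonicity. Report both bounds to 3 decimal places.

Let p₁ = 0.833, p₀ = 0.357.
Under exogeneity alone the bounds on PN are max{0,(p₁−p₀)/p₁} ≤ PN ≤ min{1,(1−p₀)/p₁}.
  lower = (p₁ − p₀)/p₁ = 0.476 / 0.833 ≈ 0.5714
  upper = min{1, (1 − p₀)/p₁} = 0.643 / 0.833 ≈ 0.7719

0.571 ≤ PN ≤ 0.772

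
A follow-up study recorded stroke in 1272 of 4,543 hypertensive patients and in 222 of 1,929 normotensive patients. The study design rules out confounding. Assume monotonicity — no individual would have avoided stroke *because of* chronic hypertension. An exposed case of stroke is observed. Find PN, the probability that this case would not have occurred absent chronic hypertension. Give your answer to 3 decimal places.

PN ≈ 0.589

p₁ = P(outcome | exposed) = 1272/4543 = 0.27999
p₀ = P(outcome | unexposed) = 222/1929 = 0.11509
Under exogeneity and monotonicity, PN = (p₁ − p₀) / p₁.
PN = (0.27999 − 0.11509) / 0.27999 = 0.16491 / 0.27999 ≈ 0.5890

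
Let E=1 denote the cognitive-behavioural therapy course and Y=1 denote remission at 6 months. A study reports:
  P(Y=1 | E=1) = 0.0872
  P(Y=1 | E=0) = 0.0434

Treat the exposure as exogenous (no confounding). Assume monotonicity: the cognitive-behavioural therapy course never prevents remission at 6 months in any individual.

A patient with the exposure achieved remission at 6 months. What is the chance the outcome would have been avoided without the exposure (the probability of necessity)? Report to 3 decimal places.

Let p₁ = 0.0872, p₀ = 0.0434.
Under exogeneity and monotonicity, PN = (p₁ − p₀) / p₁.
PN = (0.0872 − 0.0434) / 0.0872 = 0.0438 / 0.0872 ≈ 0.5023

PN ≈ 0.502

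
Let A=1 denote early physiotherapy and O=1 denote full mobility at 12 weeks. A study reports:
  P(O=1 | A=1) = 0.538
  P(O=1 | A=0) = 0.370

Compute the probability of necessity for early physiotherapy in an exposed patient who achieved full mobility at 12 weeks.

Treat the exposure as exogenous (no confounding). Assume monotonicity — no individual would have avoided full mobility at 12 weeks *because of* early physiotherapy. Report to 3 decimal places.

PN ≈ 0.312

Let p₁ = 0.538, p₀ = 0.37.
Under exogeneity and monotonicity, PN = (p₁ − p₀) / p₁.
PN = (0.538 − 0.37) / 0.538 = 0.168 / 0.538 ≈ 0.3123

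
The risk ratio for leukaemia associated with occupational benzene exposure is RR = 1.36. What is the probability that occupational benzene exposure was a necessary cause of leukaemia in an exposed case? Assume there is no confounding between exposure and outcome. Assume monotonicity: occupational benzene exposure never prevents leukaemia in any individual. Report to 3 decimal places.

Under exogeneity and monotonicity, PN = (RR − 1) / RR = 1 − 1/RR.
PN = (1.36 − 1) / 1.36 = 0.36 / 1.36 ≈ 0.2647

PN ≈ 0.265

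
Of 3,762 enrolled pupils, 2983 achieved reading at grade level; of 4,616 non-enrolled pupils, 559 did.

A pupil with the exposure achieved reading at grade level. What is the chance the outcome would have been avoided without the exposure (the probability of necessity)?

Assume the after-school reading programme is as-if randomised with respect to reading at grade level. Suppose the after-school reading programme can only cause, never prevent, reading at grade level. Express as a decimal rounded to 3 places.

p₁ = P(outcome | exposed) = 2983/3762 = 0.79293
p₀ = P(outcome | unexposed) = 559/4616 = 0.1211
Under exogeneity and monotonicity, PN = (p₁ − p₀) / p₁.
PN = (0.79293 − 0.1211) / 0.79293 = 0.67183 / 0.79293 ≈ 0.8473

PN ≈ 0.847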